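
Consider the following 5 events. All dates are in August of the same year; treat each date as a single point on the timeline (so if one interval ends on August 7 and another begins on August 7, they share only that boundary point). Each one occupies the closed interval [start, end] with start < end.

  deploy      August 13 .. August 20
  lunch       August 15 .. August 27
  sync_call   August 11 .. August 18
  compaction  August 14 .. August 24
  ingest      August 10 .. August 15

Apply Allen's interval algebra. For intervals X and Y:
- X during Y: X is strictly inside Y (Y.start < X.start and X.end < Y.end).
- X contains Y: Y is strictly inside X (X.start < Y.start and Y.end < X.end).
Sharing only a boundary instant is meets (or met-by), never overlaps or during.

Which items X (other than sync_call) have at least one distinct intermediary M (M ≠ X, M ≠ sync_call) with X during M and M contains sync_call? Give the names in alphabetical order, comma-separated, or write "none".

Target sync_call = [August 11, August 18].
Intermediaries M with M contains sync_call: none.
Union: none.

none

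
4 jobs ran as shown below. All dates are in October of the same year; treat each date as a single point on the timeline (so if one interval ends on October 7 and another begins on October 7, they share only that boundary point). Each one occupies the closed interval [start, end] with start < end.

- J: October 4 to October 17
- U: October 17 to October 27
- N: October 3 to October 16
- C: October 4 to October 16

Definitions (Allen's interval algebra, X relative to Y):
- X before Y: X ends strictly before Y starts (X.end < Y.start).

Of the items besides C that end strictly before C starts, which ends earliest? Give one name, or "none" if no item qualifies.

Target C = [October 4, October 16].
J [October 4, October 17] → started-by → excluded.
N [October 3, October 16] → finished-by → excluded.
U [October 17, October 27] → after → excluded.
No candidates → none.

none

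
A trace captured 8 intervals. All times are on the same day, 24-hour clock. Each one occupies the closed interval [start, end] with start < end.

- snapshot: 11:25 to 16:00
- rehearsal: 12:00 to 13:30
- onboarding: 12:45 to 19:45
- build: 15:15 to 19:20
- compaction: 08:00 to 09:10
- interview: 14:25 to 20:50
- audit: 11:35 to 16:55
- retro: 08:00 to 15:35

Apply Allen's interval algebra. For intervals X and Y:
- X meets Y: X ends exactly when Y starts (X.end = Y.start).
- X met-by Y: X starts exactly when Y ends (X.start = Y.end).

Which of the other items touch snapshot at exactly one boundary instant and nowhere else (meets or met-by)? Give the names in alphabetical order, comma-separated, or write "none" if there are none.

none

Target snapshot = [11:25, 16:00].
audit [11:35, 16:55] → overlapped-by → no.
build [15:15, 19:20] → overlapped-by → no.
compaction [08:00, 09:10] → before → no.
interview [14:25, 20:50] → overlapped-by → no.
onboarding [12:45, 19:45] → overlapped-by → no.
rehearsal [12:00, 13:30] → during → no.
retro [08:00, 15:35] → overlaps → no.
Result: none.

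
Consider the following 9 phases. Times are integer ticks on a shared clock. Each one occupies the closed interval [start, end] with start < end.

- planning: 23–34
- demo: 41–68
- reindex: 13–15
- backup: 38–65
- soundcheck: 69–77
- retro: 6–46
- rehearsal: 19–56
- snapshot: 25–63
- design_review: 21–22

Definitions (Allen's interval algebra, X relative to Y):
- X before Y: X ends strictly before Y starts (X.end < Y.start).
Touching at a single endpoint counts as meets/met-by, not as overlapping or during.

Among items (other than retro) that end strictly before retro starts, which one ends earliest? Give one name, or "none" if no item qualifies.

none

Target retro = [6, 46].
backup [38, 65] → overlapped-by → excluded.
demo [41, 68] → overlapped-by → excluded.
design_review [21, 22] → during → excluded.
planning [23, 34] → during → excluded.
rehearsal [19, 56] → overlapped-by → excluded.
reindex [13, 15] → during → excluded.
snapshot [25, 63] → overlapped-by → excluded.
soundcheck [69, 77] → after → excluded.
No candidates → none.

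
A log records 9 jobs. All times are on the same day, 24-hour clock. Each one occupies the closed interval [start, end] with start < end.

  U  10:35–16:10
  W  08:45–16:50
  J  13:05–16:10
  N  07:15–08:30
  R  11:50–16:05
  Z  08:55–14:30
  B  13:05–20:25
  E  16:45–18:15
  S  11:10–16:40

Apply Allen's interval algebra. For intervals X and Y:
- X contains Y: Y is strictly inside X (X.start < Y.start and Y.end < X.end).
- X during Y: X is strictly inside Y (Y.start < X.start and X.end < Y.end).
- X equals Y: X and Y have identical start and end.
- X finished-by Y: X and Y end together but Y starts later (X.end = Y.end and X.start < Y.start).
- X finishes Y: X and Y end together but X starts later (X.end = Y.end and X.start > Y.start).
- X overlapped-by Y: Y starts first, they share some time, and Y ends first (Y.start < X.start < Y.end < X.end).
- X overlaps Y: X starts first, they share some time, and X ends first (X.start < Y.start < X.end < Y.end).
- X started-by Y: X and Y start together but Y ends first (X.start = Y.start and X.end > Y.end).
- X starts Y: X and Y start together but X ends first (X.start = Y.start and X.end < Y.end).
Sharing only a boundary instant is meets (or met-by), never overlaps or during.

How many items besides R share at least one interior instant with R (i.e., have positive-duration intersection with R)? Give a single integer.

6

Target R = [11:50, 16:05].
B [13:05, 20:25] → overlapped-by → counts.
E [16:45, 18:15] → after → no.
J [13:05, 16:10] → overlapped-by → counts.
N [07:15, 08:30] → before → no.
S [11:10, 16:40] → contains → counts.
U [10:35, 16:10] → contains → counts.
W [08:45, 16:50] → contains → counts.
Z [08:55, 14:30] → overlaps → counts.
Total: 6.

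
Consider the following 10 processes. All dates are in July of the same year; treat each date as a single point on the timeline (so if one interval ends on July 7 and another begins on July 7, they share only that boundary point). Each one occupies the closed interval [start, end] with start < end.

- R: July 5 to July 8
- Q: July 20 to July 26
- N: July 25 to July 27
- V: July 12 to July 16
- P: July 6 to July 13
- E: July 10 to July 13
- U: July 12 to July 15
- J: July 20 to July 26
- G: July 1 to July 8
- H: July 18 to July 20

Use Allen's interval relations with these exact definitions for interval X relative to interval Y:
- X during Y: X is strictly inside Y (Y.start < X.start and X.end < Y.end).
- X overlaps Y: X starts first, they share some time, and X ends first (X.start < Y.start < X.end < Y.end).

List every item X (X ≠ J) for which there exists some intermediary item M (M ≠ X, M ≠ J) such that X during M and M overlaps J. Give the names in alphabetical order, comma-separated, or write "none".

Target J = [July 20, July 26].
Intermediaries M with M overlaps J: none.
Union: none.

none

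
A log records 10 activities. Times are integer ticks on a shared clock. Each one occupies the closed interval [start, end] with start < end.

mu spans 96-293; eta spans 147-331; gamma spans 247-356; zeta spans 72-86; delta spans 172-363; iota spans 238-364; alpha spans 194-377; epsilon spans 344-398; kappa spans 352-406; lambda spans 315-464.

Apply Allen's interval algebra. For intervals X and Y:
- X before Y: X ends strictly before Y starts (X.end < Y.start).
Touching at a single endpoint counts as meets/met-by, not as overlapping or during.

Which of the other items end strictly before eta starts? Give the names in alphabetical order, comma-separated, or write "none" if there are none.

Target eta = [147, 331].
alpha [194, 377] → overlapped-by → no.
delta [172, 363] → overlapped-by → no.
epsilon [344, 398] → after → no.
gamma [247, 356] → overlapped-by → no.
iota [238, 364] → overlapped-by → no.
kappa [352, 406] → after → no.
lambda [315, 464] → overlapped-by → no.
mu [96, 293] → overlaps → no.
zeta [72, 86] → before → yes.
Result: zeta.

zeta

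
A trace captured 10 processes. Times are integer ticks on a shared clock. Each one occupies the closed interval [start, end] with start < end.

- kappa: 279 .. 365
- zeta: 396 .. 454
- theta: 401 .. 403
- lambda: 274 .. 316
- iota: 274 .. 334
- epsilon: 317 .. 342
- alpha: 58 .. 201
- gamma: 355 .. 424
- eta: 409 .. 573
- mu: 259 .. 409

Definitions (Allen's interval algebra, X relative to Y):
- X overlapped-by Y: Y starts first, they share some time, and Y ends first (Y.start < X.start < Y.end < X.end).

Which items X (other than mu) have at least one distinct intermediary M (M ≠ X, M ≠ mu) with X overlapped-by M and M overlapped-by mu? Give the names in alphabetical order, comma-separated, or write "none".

Target mu = [259, 409].
Intermediaries M with M overlapped-by mu: gamma, zeta.
Via gamma — items with X overlapped-by gamma: eta, zeta.
Via zeta — items with X overlapped-by zeta: eta.
Union: eta, zeta.

eta, zeta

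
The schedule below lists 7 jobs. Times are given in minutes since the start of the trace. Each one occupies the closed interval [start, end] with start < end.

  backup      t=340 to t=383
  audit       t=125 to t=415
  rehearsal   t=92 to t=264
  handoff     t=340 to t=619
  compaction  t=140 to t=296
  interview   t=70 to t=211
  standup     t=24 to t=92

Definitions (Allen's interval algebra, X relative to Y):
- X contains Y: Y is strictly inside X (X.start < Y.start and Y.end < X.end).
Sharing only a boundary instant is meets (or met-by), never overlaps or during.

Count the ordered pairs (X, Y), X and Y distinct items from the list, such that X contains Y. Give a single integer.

Checking all 42 ordered pairs for relation 'contains'; matching pairs in alphabetical order:
(audit, backup): audit contains backup ✓
(audit, compaction): audit contains compaction ✓
Count: 2.

2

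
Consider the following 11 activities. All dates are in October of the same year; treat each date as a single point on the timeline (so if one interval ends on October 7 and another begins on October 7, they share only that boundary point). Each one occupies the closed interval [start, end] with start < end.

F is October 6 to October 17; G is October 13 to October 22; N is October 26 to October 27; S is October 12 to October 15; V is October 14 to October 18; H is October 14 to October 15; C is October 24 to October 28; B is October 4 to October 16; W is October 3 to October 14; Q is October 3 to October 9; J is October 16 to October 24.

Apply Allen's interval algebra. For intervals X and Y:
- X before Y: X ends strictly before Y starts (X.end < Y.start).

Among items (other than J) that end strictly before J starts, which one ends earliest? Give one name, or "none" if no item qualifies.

Q

Target J = [October 16, October 24].
B [October 4, October 16] → meets → excluded.
C [October 24, October 28] → met-by → excluded.
F [October 6, October 17] → overlaps → excluded.
G [October 13, October 22] → overlaps → excluded.
H [October 14, October 15] → before → candidate.
N [October 26, October 27] → after → excluded.
Q [October 3, October 9] → before → candidate.
S [October 12, October 15] → before → candidate.
V [October 14, October 18] → overlaps → excluded.
W [October 3, October 14] → before → candidate.
Among candidates, earliest end is October 9 → Q.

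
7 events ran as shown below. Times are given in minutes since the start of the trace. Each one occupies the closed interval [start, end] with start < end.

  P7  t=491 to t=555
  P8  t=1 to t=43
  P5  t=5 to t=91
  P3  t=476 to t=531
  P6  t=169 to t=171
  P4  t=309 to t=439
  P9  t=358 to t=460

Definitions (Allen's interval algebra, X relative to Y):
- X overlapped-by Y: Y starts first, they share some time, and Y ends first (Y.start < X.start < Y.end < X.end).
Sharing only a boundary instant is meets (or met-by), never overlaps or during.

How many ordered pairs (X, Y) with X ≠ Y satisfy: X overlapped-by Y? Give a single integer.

Checking all 42 ordered pairs for relation 'overlapped-by'; matching pairs in alphabetical order:
(P5, P8): P5 overlapped-by P8 ✓
(P7, P3): P7 overlapped-by P3 ✓
(P9, P4): P9 overlapped-by P4 ✓
Count: 3.

3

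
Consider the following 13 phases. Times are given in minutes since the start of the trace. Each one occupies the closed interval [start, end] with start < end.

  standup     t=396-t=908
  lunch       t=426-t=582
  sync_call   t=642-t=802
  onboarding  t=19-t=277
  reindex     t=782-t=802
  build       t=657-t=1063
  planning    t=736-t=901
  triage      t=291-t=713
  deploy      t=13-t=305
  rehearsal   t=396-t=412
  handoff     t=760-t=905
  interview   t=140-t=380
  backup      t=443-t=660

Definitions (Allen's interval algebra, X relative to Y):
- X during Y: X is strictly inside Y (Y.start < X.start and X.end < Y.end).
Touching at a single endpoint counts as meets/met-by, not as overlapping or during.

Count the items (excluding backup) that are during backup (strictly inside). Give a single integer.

Target backup = [t=443, t=660].
build [t=657, t=1063] → overlapped-by → no.
deploy [t=13, t=305] → before → no.
handoff [t=760, t=905] → after → no.
interview [t=140, t=380] → before → no.
lunch [t=426, t=582] → overlaps → no.
onboarding [t=19, t=277] → before → no.
planning [t=736, t=901] → after → no.
rehearsal [t=396, t=412] → before → no.
reindex [t=782, t=802] → after → no.
standup [t=396, t=908] → contains → no.
sync_call [t=642, t=802] → overlapped-by → no.
triage [t=291, t=713] → contains → no.
Total: 0.

0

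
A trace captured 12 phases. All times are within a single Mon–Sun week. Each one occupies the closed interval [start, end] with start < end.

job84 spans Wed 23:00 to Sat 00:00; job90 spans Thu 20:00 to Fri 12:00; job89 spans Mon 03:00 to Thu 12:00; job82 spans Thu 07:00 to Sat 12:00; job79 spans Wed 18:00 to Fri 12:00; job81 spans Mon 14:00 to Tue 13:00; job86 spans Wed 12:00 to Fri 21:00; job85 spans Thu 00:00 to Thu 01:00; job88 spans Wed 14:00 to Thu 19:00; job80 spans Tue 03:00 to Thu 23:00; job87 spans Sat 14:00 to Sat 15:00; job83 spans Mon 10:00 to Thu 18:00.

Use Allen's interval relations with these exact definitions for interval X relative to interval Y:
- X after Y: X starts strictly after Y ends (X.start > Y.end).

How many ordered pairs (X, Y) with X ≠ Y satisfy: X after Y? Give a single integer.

23

Checking all 132 ordered pairs for relation 'after'; matching pairs in alphabetical order:
(job79, job81): job79 after job81 ✓
(job82, job81): job82 after job81 ✓
(job82, job85): job82 after job85 ✓
(job84, job81): job84 after job81 ✓
(job85, job81): job85 after job81 ✓
(job86, job81): job86 after job81 ✓
(job87, job79): job87 after job79 ✓
(job87, job80): job87 after job80 ✓
(job87, job81): job87 after job81 ✓
(job87, job82): job87 after job82 ✓
(job87, job83): job87 after job83 ✓
(job87, job84): job87 after job84 ✓
(job87, job85): job87 after job85 ✓
(job87, job86): job87 after job86 ✓
(job87, job88): job87 after job88 ✓
(job87, job89): job87 after job89 ✓
(job87, job90): job87 after job90 ✓
(job88, job81): job88 after job81 ✓
(job90, job81): job90 after job81 ✓
(job90, job83): job90 after job83 ✓
(job90, job85): job90 after job85 ✓
(job90, job88): job90 after job88 ✓
(job90, job89): job90 after job89 ✓
Count: 23.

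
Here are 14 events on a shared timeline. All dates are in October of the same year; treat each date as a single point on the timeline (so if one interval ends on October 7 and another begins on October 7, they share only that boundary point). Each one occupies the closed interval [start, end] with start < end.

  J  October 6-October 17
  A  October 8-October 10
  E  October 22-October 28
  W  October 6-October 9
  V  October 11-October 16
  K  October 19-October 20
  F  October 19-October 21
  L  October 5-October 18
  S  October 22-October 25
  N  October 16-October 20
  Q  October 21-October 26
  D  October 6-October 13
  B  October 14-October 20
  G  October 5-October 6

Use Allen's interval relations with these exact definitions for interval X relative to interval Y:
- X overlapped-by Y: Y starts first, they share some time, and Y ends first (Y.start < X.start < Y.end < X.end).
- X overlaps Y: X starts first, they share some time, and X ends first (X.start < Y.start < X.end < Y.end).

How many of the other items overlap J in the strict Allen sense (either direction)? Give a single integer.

2

Target J = [October 6, October 17].
A [October 8, October 10] → during → no.
B [October 14, October 20] → overlapped-by → counts.
D [October 6, October 13] → starts → no.
E [October 22, October 28] → after → no.
F [October 19, October 21] → after → no.
G [October 5, October 6] → meets → no.
K [October 19, October 20] → after → no.
L [October 5, October 18] → contains → no.
N [October 16, October 20] → overlapped-by → counts.
Q [October 21, October 26] → after → no.
S [October 22, October 25] → after → no.
V [October 11, October 16] → during → no.
W [October 6, October 9] → starts → no.
Total: 2.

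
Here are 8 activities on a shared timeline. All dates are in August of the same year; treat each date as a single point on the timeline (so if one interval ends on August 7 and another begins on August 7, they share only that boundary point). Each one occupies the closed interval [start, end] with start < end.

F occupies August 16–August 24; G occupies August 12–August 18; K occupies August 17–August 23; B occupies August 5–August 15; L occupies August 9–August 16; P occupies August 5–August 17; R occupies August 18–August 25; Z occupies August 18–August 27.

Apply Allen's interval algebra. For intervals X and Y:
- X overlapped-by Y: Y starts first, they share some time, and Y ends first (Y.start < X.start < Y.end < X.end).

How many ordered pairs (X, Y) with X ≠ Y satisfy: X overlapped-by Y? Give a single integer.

Checking all 56 ordered pairs for relation 'overlapped-by'; matching pairs in alphabetical order:
(F, G): F overlapped-by G ✓
(F, P): F overlapped-by P ✓
(G, B): G overlapped-by B ✓
(G, L): G overlapped-by L ✓
(G, P): G overlapped-by P ✓
(K, G): K overlapped-by G ✓
(L, B): L overlapped-by B ✓
(R, F): R overlapped-by F ✓
(R, K): R overlapped-by K ✓
(Z, F): Z overlapped-by F ✓
(Z, K): Z overlapped-by K ✓
Count: 11.

11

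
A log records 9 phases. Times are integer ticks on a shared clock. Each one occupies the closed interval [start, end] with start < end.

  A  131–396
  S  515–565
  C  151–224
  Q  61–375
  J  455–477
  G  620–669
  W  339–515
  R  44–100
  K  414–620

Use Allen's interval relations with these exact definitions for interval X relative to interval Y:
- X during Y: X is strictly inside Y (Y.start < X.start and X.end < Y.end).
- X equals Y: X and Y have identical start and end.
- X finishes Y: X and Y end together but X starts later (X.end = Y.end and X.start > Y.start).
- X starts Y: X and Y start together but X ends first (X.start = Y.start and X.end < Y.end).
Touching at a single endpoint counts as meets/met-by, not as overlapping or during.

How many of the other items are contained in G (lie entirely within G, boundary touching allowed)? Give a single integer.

Target G = [620, 669].
A [131, 396] → before → no.
C [151, 224] → before → no.
J [455, 477] → before → no.
K [414, 620] → meets → no.
Q [61, 375] → before → no.
R [44, 100] → before → no.
S [515, 565] → before → no.
W [339, 515] → before → no.
Total: 0.

0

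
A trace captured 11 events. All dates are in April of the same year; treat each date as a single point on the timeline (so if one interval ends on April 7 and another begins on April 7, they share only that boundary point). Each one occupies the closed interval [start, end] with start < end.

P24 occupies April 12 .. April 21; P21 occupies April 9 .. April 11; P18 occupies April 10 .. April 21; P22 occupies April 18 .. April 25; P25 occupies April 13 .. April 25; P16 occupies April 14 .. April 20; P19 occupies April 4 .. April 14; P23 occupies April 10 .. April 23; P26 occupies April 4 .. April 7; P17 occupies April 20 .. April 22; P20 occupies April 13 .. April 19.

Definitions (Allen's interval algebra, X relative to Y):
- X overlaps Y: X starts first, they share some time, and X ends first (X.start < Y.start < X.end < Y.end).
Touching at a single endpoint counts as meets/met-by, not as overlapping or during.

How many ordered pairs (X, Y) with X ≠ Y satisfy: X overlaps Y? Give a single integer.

Checking all 110 ordered pairs for relation 'overlaps'; matching pairs in alphabetical order:
(P16, P22): P16 overlaps P22 ✓
(P18, P17): P18 overlaps P17 ✓
(P18, P22): P18 overlaps P22 ✓
(P18, P25): P18 overlaps P25 ✓
(P19, P18): P19 overlaps P18 ✓
(P19, P20): P19 overlaps P20 ✓
(P19, P23): P19 overlaps P23 ✓
(P19, P24): P19 overlaps P24 ✓
(P19, P25): P19 overlaps P25 ✓
(P20, P16): P20 overlaps P16 ✓
(P20, P22): P20 overlaps P22 ✓
(P21, P18): P21 overlaps P18 ✓
(P21, P23): P21 overlaps P23 ✓
(P23, P22): P23 overlaps P22 ✓
(P23, P25): P23 overlaps P25 ✓
(P24, P17): P24 overlaps P17 ✓
(P24, P22): P24 overlaps P22 ✓
(P24, P25): P24 overlaps P25 ✓
Count: 18.

18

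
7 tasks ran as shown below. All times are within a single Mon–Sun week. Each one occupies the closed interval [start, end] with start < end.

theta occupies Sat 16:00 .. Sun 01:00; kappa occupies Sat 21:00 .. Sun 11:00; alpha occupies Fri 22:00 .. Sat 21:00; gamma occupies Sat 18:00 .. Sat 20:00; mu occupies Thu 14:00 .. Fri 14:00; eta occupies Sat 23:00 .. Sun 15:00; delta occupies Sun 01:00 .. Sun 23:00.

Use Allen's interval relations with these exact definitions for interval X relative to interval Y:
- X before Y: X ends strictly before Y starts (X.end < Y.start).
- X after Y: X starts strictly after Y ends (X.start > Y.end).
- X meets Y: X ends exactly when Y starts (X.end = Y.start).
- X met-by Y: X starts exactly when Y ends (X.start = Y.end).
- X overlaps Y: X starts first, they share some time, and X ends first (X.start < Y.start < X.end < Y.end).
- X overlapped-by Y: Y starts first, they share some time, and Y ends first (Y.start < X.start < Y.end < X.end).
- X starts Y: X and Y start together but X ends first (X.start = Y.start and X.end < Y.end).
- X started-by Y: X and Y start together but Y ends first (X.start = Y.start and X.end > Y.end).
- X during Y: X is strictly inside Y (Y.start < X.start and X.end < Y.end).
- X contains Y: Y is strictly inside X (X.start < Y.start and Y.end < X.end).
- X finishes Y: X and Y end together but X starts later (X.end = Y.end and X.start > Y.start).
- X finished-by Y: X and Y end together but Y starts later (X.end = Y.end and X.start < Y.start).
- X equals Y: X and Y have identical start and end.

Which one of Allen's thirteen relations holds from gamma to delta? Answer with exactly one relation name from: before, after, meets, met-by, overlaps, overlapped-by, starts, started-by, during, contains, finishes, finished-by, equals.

before

gamma = [Sat 18:00, Sat 20:00]; delta = [Sun 01:00, Sun 23:00].
Compare endpoints: gamma.start < delta.start, gamma.start < delta.end, gamma.end < delta.start, gamma.end < delta.end.
That pattern is 'before'.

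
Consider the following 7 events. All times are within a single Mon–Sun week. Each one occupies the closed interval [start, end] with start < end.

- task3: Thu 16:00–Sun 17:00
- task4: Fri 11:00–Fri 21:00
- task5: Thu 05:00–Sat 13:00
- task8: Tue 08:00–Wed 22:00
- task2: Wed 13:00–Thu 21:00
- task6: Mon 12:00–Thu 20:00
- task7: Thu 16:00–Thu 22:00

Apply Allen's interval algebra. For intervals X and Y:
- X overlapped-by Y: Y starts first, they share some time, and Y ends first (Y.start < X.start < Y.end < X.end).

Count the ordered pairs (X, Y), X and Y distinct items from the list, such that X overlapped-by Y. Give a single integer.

9

Checking all 42 ordered pairs for relation 'overlapped-by'; matching pairs in alphabetical order:
(task2, task6): task2 overlapped-by task6 ✓
(task2, task8): task2 overlapped-by task8 ✓
(task3, task2): task3 overlapped-by task2 ✓
(task3, task5): task3 overlapped-by task5 ✓
(task3, task6): task3 overlapped-by task6 ✓
(task5, task2): task5 overlapped-by task2 ✓
(task5, task6): task5 overlapped-by task6 ✓
(task7, task2): task7 overlapped-by task2 ✓
(task7, task6): task7 overlapped-by task6 ✓
Count: 9.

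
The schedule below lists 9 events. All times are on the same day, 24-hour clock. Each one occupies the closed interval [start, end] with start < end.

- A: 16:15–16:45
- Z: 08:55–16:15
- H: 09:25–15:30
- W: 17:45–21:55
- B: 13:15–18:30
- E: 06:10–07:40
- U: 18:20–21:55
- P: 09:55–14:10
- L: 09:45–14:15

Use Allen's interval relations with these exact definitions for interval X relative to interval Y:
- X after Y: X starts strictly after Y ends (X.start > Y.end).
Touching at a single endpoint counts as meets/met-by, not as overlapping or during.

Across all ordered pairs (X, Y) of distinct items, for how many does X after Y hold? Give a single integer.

21

Checking all 72 ordered pairs for relation 'after'; matching pairs in alphabetical order:
(A, E): A after E ✓
(A, H): A after H ✓
(A, L): A after L ✓
(A, P): A after P ✓
(B, E): B after E ✓
(H, E): H after E ✓
(L, E): L after E ✓
(P, E): P after E ✓
(U, A): U after A ✓
(U, E): U after E ✓
(U, H): U after H ✓
(U, L): U after L ✓
(U, P): U after P ✓
(U, Z): U after Z ✓
(W, A): W after A ✓
(W, E): W after E ✓
(W, H): W after H ✓
(W, L): W after L ✓
(W, P): W after P ✓
(W, Z): W after Z ✓
(Z, E): Z after E ✓
Count: 21.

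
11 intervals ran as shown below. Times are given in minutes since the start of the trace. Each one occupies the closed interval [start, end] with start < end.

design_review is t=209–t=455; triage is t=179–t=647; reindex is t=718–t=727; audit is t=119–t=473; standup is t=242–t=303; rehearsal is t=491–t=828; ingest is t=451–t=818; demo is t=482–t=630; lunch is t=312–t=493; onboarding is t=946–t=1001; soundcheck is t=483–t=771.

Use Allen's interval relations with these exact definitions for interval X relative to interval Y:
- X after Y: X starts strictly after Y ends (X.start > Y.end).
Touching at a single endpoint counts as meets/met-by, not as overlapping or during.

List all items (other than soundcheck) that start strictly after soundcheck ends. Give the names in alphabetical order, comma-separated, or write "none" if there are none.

onboarding

Target soundcheck = [t=483, t=771].
audit [t=119, t=473] → before → no.
demo [t=482, t=630] → overlaps → no.
design_review [t=209, t=455] → before → no.
ingest [t=451, t=818] → contains → no.
lunch [t=312, t=493] → overlaps → no.
onboarding [t=946, t=1001] → after → yes.
rehearsal [t=491, t=828] → overlapped-by → no.
reindex [t=718, t=727] → during → no.
standup [t=242, t=303] → before → no.
triage [t=179, t=647] → overlaps → no.
Result: onboarding.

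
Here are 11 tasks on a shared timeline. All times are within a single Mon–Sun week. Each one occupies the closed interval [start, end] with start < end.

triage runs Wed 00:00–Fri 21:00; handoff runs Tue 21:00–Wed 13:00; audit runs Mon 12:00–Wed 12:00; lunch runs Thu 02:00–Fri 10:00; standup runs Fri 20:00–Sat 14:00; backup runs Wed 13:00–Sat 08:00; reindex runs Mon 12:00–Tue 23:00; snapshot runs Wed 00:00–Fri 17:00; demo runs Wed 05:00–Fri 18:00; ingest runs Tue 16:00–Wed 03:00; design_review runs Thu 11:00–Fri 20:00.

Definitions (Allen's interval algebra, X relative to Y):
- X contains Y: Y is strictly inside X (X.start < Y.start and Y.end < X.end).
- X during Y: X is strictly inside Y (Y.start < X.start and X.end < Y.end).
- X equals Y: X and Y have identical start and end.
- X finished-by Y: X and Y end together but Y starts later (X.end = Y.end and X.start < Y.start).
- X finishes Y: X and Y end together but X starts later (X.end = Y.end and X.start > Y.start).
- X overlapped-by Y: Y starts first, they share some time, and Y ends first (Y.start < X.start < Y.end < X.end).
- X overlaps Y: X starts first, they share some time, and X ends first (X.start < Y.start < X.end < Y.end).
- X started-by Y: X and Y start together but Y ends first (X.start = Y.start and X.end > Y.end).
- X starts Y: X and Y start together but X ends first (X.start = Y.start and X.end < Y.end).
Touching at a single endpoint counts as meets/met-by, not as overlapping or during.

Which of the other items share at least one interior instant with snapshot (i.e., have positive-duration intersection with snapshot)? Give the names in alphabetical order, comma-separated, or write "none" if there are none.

Target snapshot = [Wed 00:00, Fri 17:00].
audit [Mon 12:00, Wed 12:00] → overlaps → yes.
backup [Wed 13:00, Sat 08:00] → overlapped-by → yes.
demo [Wed 05:00, Fri 18:00] → overlapped-by → yes.
design_review [Thu 11:00, Fri 20:00] → overlapped-by → yes.
handoff [Tue 21:00, Wed 13:00] → overlaps → yes.
ingest [Tue 16:00, Wed 03:00] → overlaps → yes.
lunch [Thu 02:00, Fri 10:00] → during → yes.
reindex [Mon 12:00, Tue 23:00] → before → no.
standup [Fri 20:00, Sat 14:00] → after → no.
triage [Wed 00:00, Fri 21:00] → started-by → yes.
Result: audit, backup, demo, design_review, handoff, ingest, lunch, triage.

audit, backup, demo, design_review, handoff, ingest, lunch, triage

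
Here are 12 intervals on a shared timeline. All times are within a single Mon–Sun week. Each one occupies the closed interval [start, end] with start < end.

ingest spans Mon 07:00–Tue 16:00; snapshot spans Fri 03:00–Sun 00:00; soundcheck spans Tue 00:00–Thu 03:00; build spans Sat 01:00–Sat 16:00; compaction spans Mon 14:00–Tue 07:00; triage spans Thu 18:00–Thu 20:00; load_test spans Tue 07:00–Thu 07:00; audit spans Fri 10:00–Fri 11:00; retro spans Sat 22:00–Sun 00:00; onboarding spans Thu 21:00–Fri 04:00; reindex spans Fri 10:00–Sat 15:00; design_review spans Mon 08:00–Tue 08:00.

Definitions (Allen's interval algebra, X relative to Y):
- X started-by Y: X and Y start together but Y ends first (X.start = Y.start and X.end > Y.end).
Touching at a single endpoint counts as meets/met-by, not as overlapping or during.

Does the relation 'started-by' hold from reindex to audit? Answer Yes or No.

reindex = [Fri 10:00, Sat 15:00], audit = [Fri 10:00, Fri 11:00].
Actual relation of reindex to audit: started-by.
Asked whether 'started-by' holds → Yes.

Yes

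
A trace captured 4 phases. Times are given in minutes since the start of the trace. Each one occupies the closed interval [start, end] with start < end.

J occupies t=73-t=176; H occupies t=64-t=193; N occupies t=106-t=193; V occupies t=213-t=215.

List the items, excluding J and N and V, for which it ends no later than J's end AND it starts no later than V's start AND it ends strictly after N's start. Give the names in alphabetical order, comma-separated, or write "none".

none

Conditions: its end is no later than J's end (X.end <= t=176) AND its start is no later than V's start (X.start <= t=213) AND its end is strictly after N's start (X.end > t=106).
H: end t=193 <= t=176? ✗; start t=64 <= t=213? ✓; end t=193 > t=106? ✓ → no.
Result: none.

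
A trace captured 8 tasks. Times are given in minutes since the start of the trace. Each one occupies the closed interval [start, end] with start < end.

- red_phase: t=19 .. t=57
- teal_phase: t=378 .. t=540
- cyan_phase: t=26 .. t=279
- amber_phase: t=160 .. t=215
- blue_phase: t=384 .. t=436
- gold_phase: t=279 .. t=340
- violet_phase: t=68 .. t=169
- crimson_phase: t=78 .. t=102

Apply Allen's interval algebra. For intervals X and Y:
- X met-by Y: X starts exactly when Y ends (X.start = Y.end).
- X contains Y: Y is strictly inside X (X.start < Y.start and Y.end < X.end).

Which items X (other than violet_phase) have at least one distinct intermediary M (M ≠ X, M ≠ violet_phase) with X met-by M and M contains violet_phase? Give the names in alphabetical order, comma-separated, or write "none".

Target violet_phase = [t=68, t=169].
Intermediaries M with M contains violet_phase: cyan_phase.
Via cyan_phase — items with X met-by cyan_phase: gold_phase.
Union: gold_phase.

gold_phase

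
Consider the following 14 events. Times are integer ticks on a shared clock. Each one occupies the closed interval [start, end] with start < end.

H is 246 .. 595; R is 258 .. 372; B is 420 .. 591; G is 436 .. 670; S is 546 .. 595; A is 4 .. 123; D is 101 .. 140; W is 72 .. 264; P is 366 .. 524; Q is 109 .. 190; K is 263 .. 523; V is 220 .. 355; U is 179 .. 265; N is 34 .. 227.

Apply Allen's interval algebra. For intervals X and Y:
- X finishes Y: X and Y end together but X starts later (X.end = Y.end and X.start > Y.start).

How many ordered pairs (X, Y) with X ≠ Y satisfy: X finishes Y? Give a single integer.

Checking all 182 ordered pairs for relation 'finishes'; matching pairs in alphabetical order:
(S, H): S finishes H ✓
Count: 1.

1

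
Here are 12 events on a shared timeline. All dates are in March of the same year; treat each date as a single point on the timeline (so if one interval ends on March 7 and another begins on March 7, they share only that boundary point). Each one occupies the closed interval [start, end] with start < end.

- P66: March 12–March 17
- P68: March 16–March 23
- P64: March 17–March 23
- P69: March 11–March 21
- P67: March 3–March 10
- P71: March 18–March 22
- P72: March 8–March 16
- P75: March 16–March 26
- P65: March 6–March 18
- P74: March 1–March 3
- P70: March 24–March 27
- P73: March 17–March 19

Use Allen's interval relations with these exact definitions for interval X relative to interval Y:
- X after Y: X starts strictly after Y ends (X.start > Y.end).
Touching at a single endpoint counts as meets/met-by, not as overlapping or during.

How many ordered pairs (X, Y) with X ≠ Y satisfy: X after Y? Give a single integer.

Checking all 132 ordered pairs for relation 'after'; matching pairs in alphabetical order:
(P64, P67): P64 after P67 ✓
(P64, P72): P64 after P72 ✓
(P64, P74): P64 after P74 ✓
(P65, P74): P65 after P74 ✓
(P66, P67): P66 after P67 ✓
(P66, P74): P66 after P74 ✓
(P68, P67): P68 after P67 ✓
(P68, P74): P68 after P74 ✓
(P69, P67): P69 after P67 ✓
(P69, P74): P69 after P74 ✓
(P70, P64): P70 after P64 ✓
(P70, P65): P70 after P65 ✓
(P70, P66): P70 after P66 ✓
(P70, P67): P70 after P67 ✓
(P70, P68): P70 after P68 ✓
(P70, P69): P70 after P69 ✓
(P70, P71): P70 after P71 ✓
(P70, P72): P70 after P72 ✓
(P70, P73): P70 after P73 ✓
(P70, P74): P70 after P74 ✓
(P71, P66): P71 after P66 ✓
(P71, P67): P71 after P67 ✓
(P71, P72): P71 after P72 ✓
(P71, P74): P71 after P74 ✓
... plus 6 further pairs not listed.
Count: 30.

30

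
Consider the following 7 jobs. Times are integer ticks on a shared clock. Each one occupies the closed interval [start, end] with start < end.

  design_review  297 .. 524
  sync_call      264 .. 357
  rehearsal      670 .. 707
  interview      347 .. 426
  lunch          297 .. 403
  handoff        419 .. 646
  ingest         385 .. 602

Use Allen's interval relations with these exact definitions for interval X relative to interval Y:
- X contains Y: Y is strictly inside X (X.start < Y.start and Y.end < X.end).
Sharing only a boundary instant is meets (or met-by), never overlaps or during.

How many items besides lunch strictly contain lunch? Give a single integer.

0

Target lunch = [297, 403].
design_review [297, 524] → started-by → no.
handoff [419, 646] → after → no.
ingest [385, 602] → overlapped-by → no.
interview [347, 426] → overlapped-by → no.
rehearsal [670, 707] → after → no.
sync_call [264, 357] → overlaps → no.
Total: 0.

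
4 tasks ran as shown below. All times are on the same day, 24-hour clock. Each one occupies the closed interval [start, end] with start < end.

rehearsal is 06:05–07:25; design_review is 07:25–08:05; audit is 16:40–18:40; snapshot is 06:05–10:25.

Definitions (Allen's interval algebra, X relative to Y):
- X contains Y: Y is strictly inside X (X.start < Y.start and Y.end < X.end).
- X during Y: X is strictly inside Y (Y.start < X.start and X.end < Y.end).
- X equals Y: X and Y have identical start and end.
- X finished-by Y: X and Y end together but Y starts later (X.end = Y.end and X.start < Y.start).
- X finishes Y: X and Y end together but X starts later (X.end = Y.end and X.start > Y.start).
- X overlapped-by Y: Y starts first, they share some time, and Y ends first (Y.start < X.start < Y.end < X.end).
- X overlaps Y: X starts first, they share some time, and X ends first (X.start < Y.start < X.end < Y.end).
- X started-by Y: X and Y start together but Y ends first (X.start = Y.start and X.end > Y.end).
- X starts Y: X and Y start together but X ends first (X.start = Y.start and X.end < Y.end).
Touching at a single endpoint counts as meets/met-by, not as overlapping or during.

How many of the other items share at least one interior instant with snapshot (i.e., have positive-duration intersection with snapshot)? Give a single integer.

2

Target snapshot = [06:05, 10:25].
audit [16:40, 18:40] → after → no.
design_review [07:25, 08:05] → during → counts.
rehearsal [06:05, 07:25] → starts → counts.
Total: 2.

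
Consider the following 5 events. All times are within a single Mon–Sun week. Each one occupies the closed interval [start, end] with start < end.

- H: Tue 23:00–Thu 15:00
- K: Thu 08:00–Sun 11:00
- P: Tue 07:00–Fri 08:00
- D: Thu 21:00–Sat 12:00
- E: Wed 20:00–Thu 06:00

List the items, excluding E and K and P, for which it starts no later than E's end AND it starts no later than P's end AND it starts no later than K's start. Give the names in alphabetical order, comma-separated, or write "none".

H

Conditions: its start is no later than E's end (X.start <= Thu 06:00) AND its start is no later than P's end (X.start <= Fri 08:00) AND its start is no later than K's start (X.start <= Thu 08:00).
D: start Thu 21:00 <= Thu 06:00? ✗; start Thu 21:00 <= Fri 08:00? ✓; start Thu 21:00 <= Thu 08:00? ✗ → no.
H: start Tue 23:00 <= Thu 06:00? ✓; start Tue 23:00 <= Fri 08:00? ✓; start Tue 23:00 <= Thu 08:00? ✓ → yes.
Result: H.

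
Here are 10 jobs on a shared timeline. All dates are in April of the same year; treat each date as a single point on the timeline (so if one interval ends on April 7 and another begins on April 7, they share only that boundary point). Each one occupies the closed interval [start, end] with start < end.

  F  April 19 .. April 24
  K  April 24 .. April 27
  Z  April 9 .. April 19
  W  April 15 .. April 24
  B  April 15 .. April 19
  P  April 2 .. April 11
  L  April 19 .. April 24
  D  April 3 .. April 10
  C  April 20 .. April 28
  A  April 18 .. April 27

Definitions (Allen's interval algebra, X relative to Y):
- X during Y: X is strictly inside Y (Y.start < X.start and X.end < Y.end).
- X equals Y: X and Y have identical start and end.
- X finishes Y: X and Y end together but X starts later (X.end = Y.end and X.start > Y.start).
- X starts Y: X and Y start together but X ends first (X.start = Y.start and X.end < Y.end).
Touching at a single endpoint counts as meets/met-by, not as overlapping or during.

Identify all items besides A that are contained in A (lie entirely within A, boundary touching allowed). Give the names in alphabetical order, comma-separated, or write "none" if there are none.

F, K, L

Target A = [April 18, April 27].
B [April 15, April 19] → overlaps → no.
C [April 20, April 28] → overlapped-by → no.
D [April 3, April 10] → before → no.
F [April 19, April 24] → during → yes.
K [April 24, April 27] → finishes → yes.
L [April 19, April 24] → during → yes.
P [April 2, April 11] → before → no.
W [April 15, April 24] → overlaps → no.
Z [April 9, April 19] → overlaps → no.
Result: F, K, L.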